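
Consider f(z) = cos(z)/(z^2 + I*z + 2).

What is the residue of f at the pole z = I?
-I*cosh(1)/3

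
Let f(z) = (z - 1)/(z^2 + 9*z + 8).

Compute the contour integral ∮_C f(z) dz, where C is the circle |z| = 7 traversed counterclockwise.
By the residue theorem, ∮_C f(z) dz = 2πi · (sum of the residues of f at the poles inside |z| = 7).

The denominator factors as (z + 1)*(z + 8), so the singularities of f are simple poles at z = -1, z = -8.
  |-1|² = 1 < 49 = 7², so this pole is inside the contour.
  |-8|² = 64 > 49 = 7², so this pole is outside the contour.

With P(z) = z - 1 and Q(z) = z^2 + 9*z + 8, each pole is simple, so Res(f, z₀) = P(z₀)/Q'(z₀) with Q'(z) = 2*z + 9.
  Res(f, -1) = P(-1)/Q'(-1) = (-2)/(7) = -2/7

∮_C f(z) dz = 2πi · (-2/7) = -4*I*pi/7

Final answer: -4*I*pi/7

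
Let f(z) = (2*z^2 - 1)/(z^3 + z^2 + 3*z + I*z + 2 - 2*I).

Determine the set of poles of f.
The singularities of f are the zeros of the denominator. Factoring,
  z^3 + z^2 + 3*z + I*z + 2 - 2*I = (z + 1 - I)*(z - I)*(z + 2*I)
so the candidates are z = -1 + I, z = I, z = -2*I.

Check the numerator P(z) = 2*z^2 - 1 at each one:
  P(-1 + I) = -1 - 4*I ≠ 0, so z = -1 + I is a (simple) pole.
  P(I) = -3 ≠ 0, so z = I is a (simple) pole.
  P(-2*I) = -9 ≠ 0, so z = -2*I is a (simple) pole.

Poles of f: {-1 + I, -2*I, I}

Final answer: {-1 + I, -2*I, I}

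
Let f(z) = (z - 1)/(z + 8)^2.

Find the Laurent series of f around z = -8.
Put w = z - (-8), i.e. z = w - 8. The denominator is w^2, so it suffices to rewrite the numerator in powers of w.

P(z) = z - 1
P(w - 8) = -9 + w

Dividing each term by w^2:
  f = -9/w^2 + 1/w

Substituting back w = z + 8:
  f(z) = -9/(z + 8)^2 + 1/(z + 8)

The series is finite because the numerator is a polynomial; the negative powers form the principal part, and the coefficient of 1/(z + 8) gives Res(f, -8) = 1.

Final answer: -9/(z + 8)^2 + 1/(z + 8)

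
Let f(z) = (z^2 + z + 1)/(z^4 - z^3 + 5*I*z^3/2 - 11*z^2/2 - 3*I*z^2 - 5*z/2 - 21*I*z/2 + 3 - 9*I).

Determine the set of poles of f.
The singularities of f are the zeros of the denominator. Factoring,
  z^4 - z^3 + 5*I*z^3/2 - 11*z^2/2 - 3*I*z^2 - 5*z/2 - 21*I*z/2 + 3 - 9*I = (z - 3)*(z + 1 - I/2)*(z + 2*I)*(z + 1 + I)
so the candidates are z = 3, z = -1 + I/2, z = -2*I, z = -1 - I.

Check the numerator P(z) = z^2 + z + 1 at each one:
  P(3) = 13 ≠ 0, so z = 3 is a (simple) pole.
  P(-1 + I/2) = 3/4 - I/2 ≠ 0, so z = -1 + I/2 is a (simple) pole.
  P(-2*I) = -3 - 2*I ≠ 0, so z = -2*I is a (simple) pole.
  P(-1 - I) = I ≠ 0, so z = -1 - I is a (simple) pole.

Poles of f: {-1 - I, -1 + I/2, -2*I, 3}

Final answer: {-1 - I, -1 + I/2, -2*I, 3}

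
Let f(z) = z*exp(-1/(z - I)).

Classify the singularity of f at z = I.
Let u = z - I. Then
  e^(-1/u) = Σ_{k≥0} (-1)^k/(k!·u^k) = 1 - 1/u + 1/(2*u^2) - 1/(6*u^3) + ...
which has infinitely many negative powers of u, so exp(-1/(z - I)) has an essential singularity at z = I.
The extra factor z is a nonzero polynomial; if the product had at most a pole at z = I, dividing by that polynomial would leave exp(-1/(z - I)) with at most a pole too — contradiction. (Equivalently, the product's Laurent series still has infinitely many negative powers.)
So the singularity is essential.

Final answer: essential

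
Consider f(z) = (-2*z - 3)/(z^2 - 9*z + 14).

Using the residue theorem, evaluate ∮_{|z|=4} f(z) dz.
By the residue theorem, ∮_C f(z) dz = 2πi · (sum of the residues of f at the poles inside |z| = 4).

The denominator factors as (z - 2)*(z - 7), so the singularities of f are simple poles at z = 2, z = 7.
  |2|² = 4 < 16 = 4², so this pole is inside the contour.
  |7|² = 49 > 16 = 4², so this pole is outside the contour.

With P(z) = -2*z - 3 and Q(z) = z^2 - 9*z + 14, each pole is simple, so Res(f, z₀) = P(z₀)/Q'(z₀) with Q'(z) = 2*z - 9.
  Res(f, 2) = P(2)/Q'(2) = (-7)/(-5) = 7/5

∮_C f(z) dz = 2πi · (7/5) = 14*I*pi/5

Final answer: 14*I*pi/5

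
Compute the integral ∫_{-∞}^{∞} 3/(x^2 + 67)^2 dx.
Let f(z) = 3/(z^2 + 67)^2. The denominator has no real zeros and deg Q - deg P = 4 ≥ 2, so the integral of f over the upper semicircle |z| = R tends to 0 as R → ∞. Closing the contour in the upper half-plane,
  ∫_{-∞}^{∞} f(x) dx = 2πi · Σ Res(f, z_k)  over the poles with Im z_k > 0.

Zeros of the denominator: z^2 + 67 = 0 gives z = ±sqrt(67)*I.
Upper half-plane: z = sqrt(67)*I (a pole of order 2).

Write f(z) = g(z)/(z - sqrt(67)*I)^2 with g(z) = 3/(z + sqrt(67)*I)^2. For a double pole, Res(f, z₀) = g'(z₀):
  g'(z) = -6/(z + sqrt(67)*I)^3
  Res(f, sqrt(67)*I) = g'(sqrt(67)*I) = -3*sqrt(67)*I/17956

∫_{-∞}^{∞} f(x) dx = 2πi · (-3*sqrt(67)*I/17956) = 3*sqrt(67)*pi/8978

Final answer: 3*sqrt(67)*pi/8978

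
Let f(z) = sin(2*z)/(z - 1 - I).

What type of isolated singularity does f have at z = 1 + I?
Write f(z) = g(z)/(z - 1 - I) with g(z) = sin(2*z).
g is entire and g(1 + I) = sin(2 + 2*I) ≠ 0, so no factor of (z - 1 - I) cancels: the Laurent expansion of f about z = 1 + I starts at the power -1, i.e. lim_{z→z₀} (z - z₀) f(z) = sin(2 + 2*I) is finite and nonzero.
So z = 1 + I is a pole of order 1.

Final answer: pole of order 1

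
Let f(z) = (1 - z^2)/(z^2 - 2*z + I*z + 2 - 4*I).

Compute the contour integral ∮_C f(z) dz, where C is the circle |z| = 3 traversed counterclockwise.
pi*(-2 - 4*I)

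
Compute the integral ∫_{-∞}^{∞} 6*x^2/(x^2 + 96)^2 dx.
Let f(z) = 6*z^2/(z^2 + 96)^2. The denominator has no real zeros and deg Q - deg P = 2 ≥ 2, so the integral of f over the upper semicircle |z| = R tends to 0 as R → ∞. Closing the contour in the upper half-plane,
  ∫_{-∞}^{∞} f(x) dx = 2πi · Σ Res(f, z_k)  over the poles with Im z_k > 0.

Zeros of the denominator: z^2 + 96 = 0 gives z = ±4*sqrt(6)*I.
Upper half-plane: z = 4*sqrt(6)*I (a pole of order 2).

Write f(z) = g(z)/(z - 4*sqrt(6)*I)^2 with g(z) = 6*z^2/(z + 4*sqrt(6)*I)^2. For a double pole, Res(f, z₀) = g'(z₀):
  g'(z) = 48*sqrt(6)*I*z/(z + 4*sqrt(6)*I)^3
  Res(f, 4*sqrt(6)*I) = g'(4*sqrt(6)*I) = -sqrt(6)*I/16

∫_{-∞}^{∞} f(x) dx = 2πi · (-sqrt(6)*I/16) = sqrt(6)*pi/8

Final answer: sqrt(6)*pi/8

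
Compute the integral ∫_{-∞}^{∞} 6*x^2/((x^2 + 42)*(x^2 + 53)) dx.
Let f(z) = 6*z^2/((z^2 + 42)*(z^2 + 53)). The denominator has no real zeros and deg Q - deg P = 2 ≥ 2, so the integral of f over the upper semicircle |z| = R tends to 0 as R → ∞. Closing the contour in the upper half-plane,
  ∫_{-∞}^{∞} f(x) dx = 2πi · Σ Res(f, z_k)  over the poles with Im z_k > 0.

Zeros of the denominator: z^2 + 53 = 0 gives z = ±sqrt(53)*I; z^2 + 42 = 0 gives z = ±sqrt(42)*I.
Upper half-plane: z = sqrt(42)*I, z = sqrt(53)*I (simple).

Each pole is a simple zero of Q(z) = z^4 + 95*z^2 + 2226, so Res(f, z₀) = P(z₀)/Q'(z₀) with P(z) = 6*z^2, Q'(z) = 4*z^3 + 190*z:
  Res(f, sqrt(42)*I) = (-252)/(22*sqrt(42)*I) = 3*sqrt(42)*I/11
  Res(f, sqrt(53)*I) = (-318)/(-22*sqrt(53)*I) = -3*sqrt(53)*I/11

Sum of residues: 3*I*(-sqrt(53) + sqrt(42))/11
∫_{-∞}^{∞} f(x) dx = 2πi · (3*I*(-sqrt(53) + sqrt(42))/11) = 6*pi*(-sqrt(42) + sqrt(53))/11

Final answer: 6*pi*(-sqrt(42) + sqrt(53))/11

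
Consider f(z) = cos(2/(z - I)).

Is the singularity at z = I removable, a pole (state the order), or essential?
Let u = z - I. Then
  cos(2/u) = Σ_{k≥0} (-1)^k (2)^(2k)/((2k)!·u^(2k)) = 1 - 2/u^2 + 2/(3*u^4) + ...
which has infinitely many negative powers of u, so cos(2/(z - I)) has an essential singularity at z = I.
So the singularity is essential.

Final answer: essential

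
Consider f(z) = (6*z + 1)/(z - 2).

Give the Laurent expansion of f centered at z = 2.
Put w = z - (2), i.e. z = w + 2. The denominator is w, so it suffices to rewrite the numerator in powers of w.

P(z) = 6*z + 1
P(w + 2) = 13 + 6*w

Dividing each term by w:
  f = 13/w + 6

Substituting back w = z - 2:
  f(z) = 13/(z - 2) + 6

The series is finite because the numerator is a polynomial; the negative powers form the principal part, and the coefficient of 1/(z - 2) gives Res(f, 2) = 13.

Final answer: 13/(z - 2) + 6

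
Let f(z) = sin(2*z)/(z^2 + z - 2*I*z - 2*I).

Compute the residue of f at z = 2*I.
Write f(z) = P(z)/Q(z) with P(z) = sin(2*z) and Q(z) = z^2 + z - 2*I*z - 2*I.
The denominator factors as Q(z) = (z + 1)*(z - 2*I), so z = 2*I is a simple zero of Q and P is analytic there; z = 2*I is therefore a simple pole and
  Res(f, z₀) = P(z₀)/Q'(z₀).

Q'(z) = 2*z + 1 - 2*I, so Q'(2*I) = 1 + 2*I.
P(2*I) = I*sinh(4).

Res(f, 2*I) = (I*sinh(4))/(1 + 2*I) = (2/5 + I/5)*sinh(4)

Final answer: (2/5 + I/5)*sinh(4)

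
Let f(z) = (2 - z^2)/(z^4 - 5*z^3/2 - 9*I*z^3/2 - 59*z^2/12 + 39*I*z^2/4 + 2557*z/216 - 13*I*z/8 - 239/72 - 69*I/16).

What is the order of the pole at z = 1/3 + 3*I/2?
3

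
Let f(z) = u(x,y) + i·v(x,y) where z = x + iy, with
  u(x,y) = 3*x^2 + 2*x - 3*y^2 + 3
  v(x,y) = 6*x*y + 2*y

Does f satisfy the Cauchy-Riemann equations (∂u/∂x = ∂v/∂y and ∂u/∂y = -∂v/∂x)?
∂u/∂x = 6*x + 2
∂v/∂y = 6*x + 2
∂u/∂y = -6*y
∂v/∂x = 6*y
∂u/∂x = ∂v/∂y and ∂u/∂y = -∂v/∂x hold identically; f is analytic.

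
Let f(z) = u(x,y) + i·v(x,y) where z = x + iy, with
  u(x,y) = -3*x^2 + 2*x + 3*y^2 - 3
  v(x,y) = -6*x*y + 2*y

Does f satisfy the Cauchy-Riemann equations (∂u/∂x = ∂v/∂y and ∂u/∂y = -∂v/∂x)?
∂u/∂x = 2 - 6*x
∂v/∂y = 2 - 6*x
∂u/∂y = 6*y
∂v/∂x = -6*y
∂u/∂x = ∂v/∂y and ∂u/∂y = -∂v/∂x hold identically; f is analytic.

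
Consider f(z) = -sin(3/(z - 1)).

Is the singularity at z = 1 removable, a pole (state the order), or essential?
essential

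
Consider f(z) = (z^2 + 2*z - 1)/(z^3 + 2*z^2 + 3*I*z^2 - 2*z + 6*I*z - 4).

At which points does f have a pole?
The singularities of f are the zeros of the denominator. Factoring,
  z^3 + 2*z^2 + 3*I*z^2 - 2*z + 6*I*z - 4 = (z + I)*(z + 2*I)*(z + 2)
so the candidates are z = -I, z = -2*I, z = -2.

Check the numerator P(z) = z^2 + 2*z - 1 at each one:
  P(-I) = -2 - 2*I ≠ 0, so z = -I is a (simple) pole.
  P(-2*I) = -5 - 4*I ≠ 0, so z = -2*I is a (simple) pole.
  P(-2) = -1 ≠ 0, so z = -2 is a (simple) pole.

Poles of f: {-2, -2*I, -I}

Final answer: {-2, -2*I, -I}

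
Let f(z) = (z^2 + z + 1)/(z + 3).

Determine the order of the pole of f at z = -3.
Factor the denominator:
  z + 3 = (z + 3)

The numerator P(z) = z^2 + z + 1 has P(-3) = 7 ≠ 0, so no factor of (z + 3) cancels.
Near z = -3 we can therefore write f(z) = g(z)/(z + 3) with g analytic at -3 and g(-3) ≠ 0 (g is just the numerator).

Hence z = -3 is a pole of order 1.

Final answer: 1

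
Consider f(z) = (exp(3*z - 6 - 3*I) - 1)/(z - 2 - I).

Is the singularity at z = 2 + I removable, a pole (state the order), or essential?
removable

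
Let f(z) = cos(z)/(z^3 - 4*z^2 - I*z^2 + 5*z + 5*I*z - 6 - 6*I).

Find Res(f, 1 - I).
Write f(z) = P(z)/Q(z) with P(z) = cos(z) and Q(z) = z^3 - 4*z^2 - I*z^2 + 5*z + 5*I*z - 6 - 6*I.
The denominator factors as Q(z) = (z - 1 + I)*(z - 3)*(z - 2*I), so z = 1 - I is a simple zero of Q and P is analytic there; z = 1 - I is therefore a simple pole and
  Res(f, z₀) = P(z₀)/Q'(z₀).

Q'(z) = 3*z^2 - 8*z - 2*I*z + 5 + 5*I, so Q'(1 - I) = -5 + 5*I.
P(1 - I) = cos(1 - I).

Res(f, 1 - I) = (cos(1 - I))/(-5 + 5*I) = (-1/10 - I/10)*cos(1 - I)

Final answer: (-1/10 - I/10)*cos(1 - I)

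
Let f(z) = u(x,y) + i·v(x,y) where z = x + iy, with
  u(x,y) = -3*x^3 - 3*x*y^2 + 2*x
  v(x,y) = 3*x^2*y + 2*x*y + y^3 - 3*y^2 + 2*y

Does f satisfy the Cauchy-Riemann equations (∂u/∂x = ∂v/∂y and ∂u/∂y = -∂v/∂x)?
∂u/∂x = -9*x^2 - 3*y^2 + 2
∂v/∂y = 3*x^2 + 2*x + 3*y^2 - 6*y + 2
∂u/∂y = -6*x*y
∂v/∂x = 6*x*y + 2*y
∂u/∂x ≠ ∂v/∂y and ∂u/∂y ≠ -∂v/∂x; the Cauchy-Riemann equations are not satisfied, so f is not analytic.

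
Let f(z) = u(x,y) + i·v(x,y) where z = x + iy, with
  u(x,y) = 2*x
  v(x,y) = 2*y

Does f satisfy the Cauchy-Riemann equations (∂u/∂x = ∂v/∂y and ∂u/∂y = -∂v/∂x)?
∂u/∂x = 2
∂v/∂y = 2
∂u/∂y = 0
∂v/∂x = 0
∂u/∂x = ∂v/∂y and ∂u/∂y = -∂v/∂x hold identically; f is analytic.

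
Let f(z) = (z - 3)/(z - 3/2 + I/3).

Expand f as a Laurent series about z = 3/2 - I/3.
Put w = z - (3/2 - I/3), i.e. z = w + 3/2 - I/3. The denominator is w, so it suffices to rewrite the numerator in powers of w.

P(z) = z - 3
P(w + 3/2 - I/3) = -3/2 - I/3 + w

Dividing each term by w:
  f = (-3/2 - I/3)/w + 1

Substituting back w = z - 3/2 + I/3:
  f(z) = (-3/2 - I/3)/(z - 3/2 + I/3) + 1

The series is finite because the numerator is a polynomial; the negative powers form the principal part, and the coefficient of 1/(z - 3/2 + I/3) gives Res(f, 3/2 - I/3) = -3/2 - I/3.

Final answer: (-3/2 - I/3)/(z - 3/2 + I/3) + 1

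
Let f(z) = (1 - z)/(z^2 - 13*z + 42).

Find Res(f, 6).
Write f(z) = P(z)/Q(z) with P(z) = 1 - z and Q(z) = z^2 - 13*z + 42.
The denominator factors as Q(z) = (z - 7)*(z - 6), so z = 6 is a simple zero of Q and P is analytic there; z = 6 is therefore a simple pole and
  Res(f, z₀) = P(z₀)/Q'(z₀).

Q'(z) = 2*z - 13, so Q'(6) = -1.
P(6) = -5.

Res(f, 6) = (-5)/(-1) = 5

Final answer: 5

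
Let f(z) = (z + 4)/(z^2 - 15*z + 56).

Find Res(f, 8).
Write f(z) = P(z)/Q(z) with P(z) = z + 4 and Q(z) = z^2 - 15*z + 56.
The denominator factors as Q(z) = (z - 7)*(z - 8), so z = 8 is a simple zero of Q and P is analytic there; z = 8 is therefore a simple pole and
  Res(f, z₀) = P(z₀)/Q'(z₀).

Q'(z) = 2*z - 15, so Q'(8) = 1.
P(8) = 12.

Res(f, 8) = (12)/(1) = 12

Final answer: 12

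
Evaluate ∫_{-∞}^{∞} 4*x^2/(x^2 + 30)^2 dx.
sqrt(30)*pi/15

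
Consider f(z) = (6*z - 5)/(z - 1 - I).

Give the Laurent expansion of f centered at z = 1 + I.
(1 + 6*I)/(z - 1 - I) + 6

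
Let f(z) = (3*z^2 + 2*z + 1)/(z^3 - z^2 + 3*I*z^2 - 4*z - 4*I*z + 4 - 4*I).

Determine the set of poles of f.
{-1 - I, -2*I, 2}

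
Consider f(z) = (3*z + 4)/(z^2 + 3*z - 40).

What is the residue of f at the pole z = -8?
20/13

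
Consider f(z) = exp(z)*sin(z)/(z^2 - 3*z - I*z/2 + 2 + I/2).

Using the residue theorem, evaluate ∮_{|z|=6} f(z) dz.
By the residue theorem, ∮_C f(z) dz = 2πi · (sum of the residues of f at the poles inside |z| = 6).

The denominator factors as (z - 2 - I/2)*(z - 1), so the singularities of f are simple poles at z = 2 + I/2, z = 1.
  |2 + I/2|² = 17/4 < 36 = 6², so this pole is inside the contour.
  |1|² = 1 < 36 = 6², so this pole is inside the contour.

With P(z) = exp(z)*sin(z) and Q(z) = z^2 - 3*z - I*z/2 + 2 + I/2, each pole is simple, so Res(f, z₀) = P(z₀)/Q'(z₀) with Q'(z) = 2*z - 3 - I/2.
  Res(f, 2 + I/2) = P(2 + I/2)/Q'(2 + I/2) = (exp(2 + I/2)*sin(2 + I/2))/(1 + I/2) = (4/5 - 2*I/5)*exp(2 + I/2)*sin(2 + I/2)
  Res(f, 1) = P(1)/Q'(1) = (exp(1)*sin(1))/(-1 - I/2) = exp(1)*(-4/5 + 2*I/5)*sin(1)

Sum of residues inside C: (4/5 - 2*I/5)*exp(2 + I/2)*sin(2 + I/2) + exp(1)*(-4/5 + 2*I/5)*sin(1)
∮_C f(z) dz = 2πi · ((4/5 - 2*I/5)*exp(2 + I/2)*sin(2 + I/2) + exp(1)*(-4/5 + 2*I/5)*sin(1)) = exp(1)*pi*(-4/5 - 8*I/5)*sin(1) + pi*(4/5 + 8*I/5)*exp(2 + I/2)*sin(2 + I/2)

Final answer: exp(1)*pi*(-4/5 - 8*I/5)*sin(1) + pi*(4/5 + 8*I/5)*exp(2 + I/2)*sin(2 + I/2)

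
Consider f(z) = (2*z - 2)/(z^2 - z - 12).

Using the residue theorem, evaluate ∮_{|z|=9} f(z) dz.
4*I*pi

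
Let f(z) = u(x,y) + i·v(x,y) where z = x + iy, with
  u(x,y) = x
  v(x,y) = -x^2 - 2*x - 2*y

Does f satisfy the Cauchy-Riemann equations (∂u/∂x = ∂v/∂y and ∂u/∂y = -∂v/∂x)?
∂u/∂x = 1
∂v/∂y = -2
∂u/∂y = 0
∂v/∂x = -2*x - 2
∂u/∂x ≠ ∂v/∂y and ∂u/∂y ≠ -∂v/∂x; the Cauchy-Riemann equations are not satisfied, so f is not analytic.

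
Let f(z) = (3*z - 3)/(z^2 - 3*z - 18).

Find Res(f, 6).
Write f(z) = P(z)/Q(z) with P(z) = 3*z - 3 and Q(z) = z^2 - 3*z - 18.
The denominator factors as Q(z) = (z + 3)*(z - 6), so z = 6 is a simple zero of Q and P is analytic there; z = 6 is therefore a simple pole and
  Res(f, z₀) = P(z₀)/Q'(z₀).

Q'(z) = 2*z - 3, so Q'(6) = 9.
P(6) = 15.

Res(f, 6) = (15)/(9) = 5/3

Final answer: 5/3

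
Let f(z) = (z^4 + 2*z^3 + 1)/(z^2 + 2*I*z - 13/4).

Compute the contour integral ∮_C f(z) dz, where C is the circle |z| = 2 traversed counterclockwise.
By the residue theorem, ∮_C f(z) dz = 2πi · (sum of the residues of f at the poles inside |z| = 2).

The denominator factors as (z + 3/2 + I)*(z - 3/2 + I), so the singularities of f are simple poles at z = -3/2 - I, z = 3/2 - I.
  |-3/2 - I|² = 13/4 < 4 = 2², so this pole is inside the contour.
  |3/2 - I|² = 13/4 < 4 = 2², so this pole is inside the contour.

With P(z) = z^4 + 2*z^3 + 1 and Q(z) = z^2 + 2*I*z - 13/4, each pole is simple, so Res(f, z₀) = P(z₀)/Q'(z₀) with Q'(z) = 2*z + 2*I.
  Res(f, -3/2 - I) = P(-3/2 - I)/Q'(-3/2 - I) = (-67/16 - 4*I)/(-3) = 67/48 + 4*I/3
  Res(f, 3/2 - I) = P(3/2 - I)/Q'(3/2 - I) = (-139/16 - 19*I)/(3) = -139/48 - 19*I/3

Sum of residues inside C: -3/2 - 5*I
∮_C f(z) dz = 2πi · (-3/2 - 5*I) = pi*(10 - 3*I)

Final answer: pi*(10 - 3*I)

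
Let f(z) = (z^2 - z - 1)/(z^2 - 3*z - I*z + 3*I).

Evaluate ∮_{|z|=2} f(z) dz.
pi*(-1 + I)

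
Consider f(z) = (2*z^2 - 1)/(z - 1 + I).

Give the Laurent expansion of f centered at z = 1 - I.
Put w = z - (1 - I), i.e. z = w + 1 - I. The denominator is w, so it suffices to rewrite the numerator in powers of w.

P(z) = 2*z^2 - 1
P(w + 1 - I) = -1 - 4*I + (4 - 4*I)*w + 2*w^2

Dividing each term by w:
  f = (-1 - 4*I)/w + 4 - 4*I + 2*w

Substituting back w = z - 1 + I:
  f(z) = (-1 - 4*I)/(z - 1 + I) + 4 - 4*I + 2*(z - 1 + I)

The series is finite because the numerator is a polynomial; the negative powers form the principal part, and the coefficient of 1/(z - 1 + I) gives Res(f, 1 - I) = -1 - 4*I.

Final answer: (-1 - 4*I)/(z - 1 + I) + 4 - 4*I + 2*(z - 1 + I)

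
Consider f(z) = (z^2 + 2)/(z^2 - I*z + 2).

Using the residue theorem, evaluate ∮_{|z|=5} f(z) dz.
By the residue theorem, ∮_C f(z) dz = 2πi · (sum of the residues of f at the poles inside |z| = 5).

The denominator factors as (z + I)*(z - 2*I), so the singularities of f are simple poles at z = -I, z = 2*I.
  |-I|² = 1 < 25 = 5², so this pole is inside the contour.
  |2*I|² = 4 < 25 = 5², so this pole is inside the contour.

With P(z) = z^2 + 2 and Q(z) = z^2 - I*z + 2, each pole is simple, so Res(f, z₀) = P(z₀)/Q'(z₀) with Q'(z) = 2*z - I.
  Res(f, -I) = P(-I)/Q'(-I) = (1)/(-3*I) = I/3
  Res(f, 2*I) = P(2*I)/Q'(2*I) = (-2)/(3*I) = 2*I/3

Sum of residues inside C: I
∮_C f(z) dz = 2πi · (I) = -2*pi

Final answer: -2*pi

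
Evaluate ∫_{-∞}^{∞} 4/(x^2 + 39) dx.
Let f(z) = 4/(z^2 + 39). The denominator has no real zeros and deg Q - deg P = 2 ≥ 2, so the integral of f over the upper semicircle |z| = R tends to 0 as R → ∞. Closing the contour in the upper half-plane,
  ∫_{-∞}^{∞} f(x) dx = 2πi · Σ Res(f, z_k)  over the poles with Im z_k > 0.

Zeros of the denominator: z^2 + 39 = 0 gives z = ±sqrt(39)*I.
Upper half-plane: z = sqrt(39)*I (simple).

Each pole is a simple zero of Q(z) = z^2 + 39, so Res(f, z₀) = P(z₀)/Q'(z₀) with P(z) = 4, Q'(z) = 2*z:
  Res(f, sqrt(39)*I) = (4)/(2*sqrt(39)*I) = -2*sqrt(39)*I/39

∫_{-∞}^{∞} f(x) dx = 2πi · (-2*sqrt(39)*I/39) = 4*sqrt(39)*pi/39

Final answer: 4*sqrt(39)*pi/39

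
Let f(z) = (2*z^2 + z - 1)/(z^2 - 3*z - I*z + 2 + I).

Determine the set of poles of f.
The singularities of f are the zeros of the denominator. Factoring,
  z^2 - 3*z - I*z + 2 + I = (z - 1)*(z - 2 - I)
so the candidates are z = 1, z = 2 + I.

Check the numerator P(z) = 2*z^2 + z - 1 at each one:
  P(1) = 2 ≠ 0, so z = 1 is a (simple) pole.
  P(2 + I) = 7 + 9*I ≠ 0, so z = 2 + I is a (simple) pole.

Poles of f: {1, 2 + I}

Final answer: {1, 2 + I}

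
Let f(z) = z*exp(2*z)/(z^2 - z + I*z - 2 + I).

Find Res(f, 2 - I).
Write f(z) = P(z)/Q(z) with P(z) = z*exp(2*z) and Q(z) = z^2 - z + I*z - 2 + I.
The denominator factors as Q(z) = (z + 1)*(z - 2 + I), so z = 2 - I is a simple zero of Q and P is analytic there; z = 2 - I is therefore a simple pole and
  Res(f, z₀) = P(z₀)/Q'(z₀).

Q'(z) = 2*z - 1 + I, so Q'(2 - I) = 3 - I.
P(2 - I) = (2 - I)*exp(4 - 2*I).

Res(f, 2 - I) = ((2 - I)*exp(4 - 2*I))/(3 - I) = (7/10 - I/10)*exp(4 - 2*I)

Final answer: (7/10 - I/10)*exp(4 - 2*I)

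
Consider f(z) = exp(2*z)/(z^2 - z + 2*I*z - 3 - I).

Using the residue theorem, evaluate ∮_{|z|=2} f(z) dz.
By the residue theorem, ∮_C f(z) dz = 2πi · (sum of the residues of f at the poles inside |z| = 2).

The denominator factors as (z - 2 + I)*(z + 1 + I), so the singularities of f are simple poles at z = 2 - I, z = -1 - I.
  |2 - I|² = 5 > 4 = 2², so this pole is outside the contour.
  |-1 - I|² = 2 < 4 = 2², so this pole is inside the contour.

With P(z) = exp(2*z) and Q(z) = z^2 - z + 2*I*z - 3 - I, each pole is simple, so Res(f, z₀) = P(z₀)/Q'(z₀) with Q'(z) = 2*z - 1 + 2*I.
  Res(f, -1 - I) = P(-1 - I)/Q'(-1 - I) = (exp(-2 - 2*I))/(-3) = -exp(-2 - 2*I)/3

∮_C f(z) dz = 2πi · (-exp(-2 - 2*I)/3) = -2*I*pi*exp(-2 - 2*I)/3

Final answer: -2*I*pi*exp(-2 - 2*I)/3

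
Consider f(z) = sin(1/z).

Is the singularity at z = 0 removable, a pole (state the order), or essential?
Let u = z. Then
  sin(1/u) = Σ_{k≥0} (-1)^k (1)^(2k+1)/((2k+1)!·u^(2k+1)) = 1/u - 1/(6*u^3) + 1/(120*u^5) + ...
which has infinitely many negative powers of u, so sin(1/z) has an essential singularity at z = 0.
So the singularity is essential.

Final answer: essential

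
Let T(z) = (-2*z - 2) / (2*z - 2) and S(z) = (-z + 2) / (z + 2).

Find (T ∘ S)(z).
(T ∘ S)(z) = T(S(z)) = ((-2)*S(z) + (-2))/((2)*S(z) + (-2)). Multiply numerator and denominator by z + 2:
  numerator:   (-2)*(-z + 2) + (-2)*(z + 2) = -8
  denominator: (2)*(-z + 2) + (-2)*(z + 2) = -4*z
(T ∘ S)(z) = -8/(-4*z) = 2/(z)

Final answer: 2/(z)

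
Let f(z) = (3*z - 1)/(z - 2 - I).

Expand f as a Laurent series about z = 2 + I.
Put w = z - (2 + I), i.e. z = w + 2 + I. The denominator is w, so it suffices to rewrite the numerator in powers of w.

P(z) = 3*z - 1
P(w + 2 + I) = 5 + 3*I + 3*w

Dividing each term by w:
  f = (5 + 3*I)/w + 3

Substituting back w = z - 2 - I:
  f(z) = (5 + 3*I)/(z - 2 - I) + 3

The series is finite because the numerator is a polynomial; the negative powers form the principal part, and the coefficient of 1/(z - 2 - I) gives Res(f, 2 + I) = 5 + 3*I.

Final answer: (5 + 3*I)/(z - 2 - I) + 3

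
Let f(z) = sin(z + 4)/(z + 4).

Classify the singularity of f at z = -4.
removable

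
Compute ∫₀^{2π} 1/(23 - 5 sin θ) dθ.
Call the integral J. The integrand is 2π-periodic and we integrate over a full period, so shifting θ does not change the value (θ → θ + π/2 turns sin θ into cos θ; θ → θ + π flips the sign of the trig term). Hence
  J = ∫₀^{2π} dθ/(23 + 5 cos θ).
Put z = e^{iθ}: then cos θ = (z + 1/z)/2, dθ = dz/(iz), and z runs once counterclockwise around |z| = 1:
  J = ∮_{|z|=1} 1/(23 + 5*(z + 1/z)/2) · dz/(iz) = (2/i) ∮_{|z|=1} dz/(5*z^2 + 46*z + 5).
The roots of 5*z^2 + 46*z + 5 are z = (-23 ± sqrt(23^2 - 5^2))/5, with sqrt(504) = 6*sqrt(14); their product is 1, so only z₊ = -23/5 + 6*sqrt(14)/5 lies inside the unit circle (z₋ = -23/5 - 6*sqrt(14)/5 lies outside).
z₊ is a simple zero of q(z) = 5*z^2 + 46*z + 5, so Res(1/q, z₊) = 1/q'(z₊) with q'(z) = 10*z + 46; and q'(z₊) = 5*(z₊ - z₋) = 12*sqrt(14).
Therefore J = (2/i) · 2πi · 1/(12*sqrt(14)) = 2*pi/(6*sqrt(14)) = sqrt(14)*pi/42

Final answer: sqrt(14)*pi/42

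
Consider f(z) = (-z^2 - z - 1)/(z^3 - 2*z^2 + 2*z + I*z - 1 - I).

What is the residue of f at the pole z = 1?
Write f(z) = P(z)/Q(z) with P(z) = -z^2 - z - 1 and Q(z) = z^3 - 2*z^2 + 2*z + I*z - 1 - I.
The denominator factors as Q(z) = (z - 1 + I)*(z - 1)*(z - I), so z = 1 is a simple zero of Q and P is analytic there; z = 1 is therefore a simple pole and
  Res(f, z₀) = P(z₀)/Q'(z₀).

Q'(z) = 3*z^2 - 4*z + 2 + I, so Q'(1) = 1 + I.
P(1) = -3.

Res(f, 1) = (-3)/(1 + I) = -3/2 + 3*I/2

Final answer: -3/2 + 3*I/2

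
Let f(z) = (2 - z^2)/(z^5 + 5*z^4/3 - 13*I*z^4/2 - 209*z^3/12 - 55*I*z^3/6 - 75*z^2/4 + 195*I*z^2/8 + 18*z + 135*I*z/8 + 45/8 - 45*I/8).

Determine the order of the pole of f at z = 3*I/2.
Factor the denominator:
  z^5 + 5*z^4/3 - 13*I*z^4/2 - 209*z^3/12 - 55*I*z^3/6 - 75*z^2/4 + 195*I*z^2/8 + 18*z + 135*I*z/8 + 45/8 - 45*I/8 = (z - 3*I/2)^3*(z + 2 - I)*(z - 1/3 - I)

The numerator P(z) = 2 - z^2 has P(3*I/2) = 17/4 ≠ 0, so no factor of (z - 3*I/2) cancels.
Near z = 3*I/2 we can therefore write f(z) = g(z)/(z - 3*I/2)^3 with g analytic at 3*I/2 and g(3*I/2) ≠ 0 (g is the numerator divided by the remaining denominator factors).

Hence z = 3*I/2 is a pole of order 3.

Final answer: 3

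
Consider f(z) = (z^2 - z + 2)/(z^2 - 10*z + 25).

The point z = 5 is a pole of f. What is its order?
Factor the denominator:
  z^2 - 10*z + 25 = (z - 5)^2

The numerator P(z) = z^2 - z + 2 has P(5) = 22 ≠ 0, so no factor of (z - 5) cancels.
Near z = 5 we can therefore write f(z) = g(z)/(z - 5)^2 with g analytic at 5 and g(5) ≠ 0 (g is just the numerator).

Hence z = 5 is a pole of order 2.

Final answer: 2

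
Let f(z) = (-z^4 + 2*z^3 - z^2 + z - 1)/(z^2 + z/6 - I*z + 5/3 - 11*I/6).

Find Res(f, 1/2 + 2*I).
Write f(z) = P(z)/Q(z) with P(z) = -z^4 + 2*z^3 - z^2 + z - 1 and Q(z) = z^2 + z/6 - I*z + 5/3 - 11*I/6.
The denominator factors as Q(z) = (z + 2/3 + I)*(z - 1/2 - 2*I), so z = 1/2 + 2*I is a simple zero of Q and P is analytic there; z = 1/2 + 2*I is therefore a simple pole and
  Res(f, z₀) = P(z₀)/Q'(z₀).

Q'(z) = 2*z + 1/6 - I, so Q'(1/2 + 2*I) = 7/6 + 3*I.
P(1/2 + 2*I) = -297/16 + 2*I.

Res(f, 1/2 + 2*I) = (-297/16 + 2*I)/(7/6 + 3*I) = -4509/2984 + 8355*I/1492

Final answer: -4509/2984 + 8355*I/1492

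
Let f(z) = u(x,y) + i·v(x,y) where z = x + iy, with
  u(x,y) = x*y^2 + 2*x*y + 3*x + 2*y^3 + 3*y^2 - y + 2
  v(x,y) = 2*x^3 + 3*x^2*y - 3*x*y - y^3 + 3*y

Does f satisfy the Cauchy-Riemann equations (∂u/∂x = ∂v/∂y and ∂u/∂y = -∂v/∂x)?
∂u/∂x = y^2 + 2*y + 3
∂v/∂y = 3*x^2 - 3*x - 3*y^2 + 3
∂u/∂y = 2*x*y + 2*x + 6*y^2 + 6*y - 1
∂v/∂x = 6*x^2 + 6*x*y - 3*y
∂u/∂x ≠ ∂v/∂y and ∂u/∂y ≠ -∂v/∂x; the Cauchy-Riemann equations are not satisfied, so f is not analytic.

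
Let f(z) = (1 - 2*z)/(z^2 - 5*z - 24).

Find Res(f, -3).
-7/11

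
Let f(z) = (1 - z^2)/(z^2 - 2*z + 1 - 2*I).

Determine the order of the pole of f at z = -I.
Factor the denominator:
  z^2 - 2*z + 1 - 2*I = (z + I)*(z - 2 - I)

The numerator P(z) = 1 - z^2 has P(-I) = 2 ≠ 0, so no factor of (z + I) cancels.
Near z = -I we can therefore write f(z) = g(z)/(z + I) with g analytic at -I and g(-I) ≠ 0 (g is the numerator divided by the remaining denominator factors).

Hence z = -I is a pole of order 1.

Final answer: 1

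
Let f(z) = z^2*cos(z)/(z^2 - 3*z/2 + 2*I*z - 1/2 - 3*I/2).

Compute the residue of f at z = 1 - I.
Write f(z) = P(z)/Q(z) with P(z) = z^2*cos(z) and Q(z) = z^2 - 3*z/2 + 2*I*z - 1/2 - 3*I/2.
The denominator factors as Q(z) = (z - 1/2 + I)*(z - 1 + I), so z = 1 - I is a simple zero of Q and P is analytic there; z = 1 - I is therefore a simple pole and
  Res(f, z₀) = P(z₀)/Q'(z₀).

Q'(z) = 2*z - 3/2 + 2*I, so Q'(1 - I) = 1/2.
P(1 - I) = -2*I*cos(1 - I).

Res(f, 1 - I) = (-2*I*cos(1 - I))/(1/2) = -4*I*cos(1 - I)

Final answer: -4*I*cos(1 - I)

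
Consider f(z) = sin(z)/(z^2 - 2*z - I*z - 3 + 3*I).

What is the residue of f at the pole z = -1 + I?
(4/17 + I/17)*sin(1 - I)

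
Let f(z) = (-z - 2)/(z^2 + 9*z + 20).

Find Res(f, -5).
Write f(z) = P(z)/Q(z) with P(z) = -z - 2 and Q(z) = z^2 + 9*z + 20.
The denominator factors as Q(z) = (z + 5)*(z + 4), so z = -5 is a simple zero of Q and P is analytic there; z = -5 is therefore a simple pole and
  Res(f, z₀) = P(z₀)/Q'(z₀).

Q'(z) = 2*z + 9, so Q'(-5) = -1.
P(-5) = 3.

Res(f, -5) = (3)/(-1) = -3

Final answer: -3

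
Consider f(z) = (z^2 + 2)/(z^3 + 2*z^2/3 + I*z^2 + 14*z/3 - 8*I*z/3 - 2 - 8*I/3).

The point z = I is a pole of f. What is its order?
Factor the denominator:
  z^3 + 2*z^2/3 + I*z^2 + 14*z/3 - 8*I*z/3 - 2 - 8*I/3 = (z - I)*(z + 1 + 3*I)*(z - 1/3 - I)

The numerator P(z) = z^2 + 2 has P(I) = 1 ≠ 0, so no factor of (z - I) cancels.
Near z = I we can therefore write f(z) = g(z)/(z - I) with g analytic at I and g(I) ≠ 0 (g is the numerator divided by the remaining denominator factors).

Hence z = I is a pole of order 1.

Final answer: 1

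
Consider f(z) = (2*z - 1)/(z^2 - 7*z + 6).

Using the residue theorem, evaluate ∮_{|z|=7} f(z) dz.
4*I*pi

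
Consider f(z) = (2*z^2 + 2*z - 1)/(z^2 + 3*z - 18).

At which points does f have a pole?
{-6, 3}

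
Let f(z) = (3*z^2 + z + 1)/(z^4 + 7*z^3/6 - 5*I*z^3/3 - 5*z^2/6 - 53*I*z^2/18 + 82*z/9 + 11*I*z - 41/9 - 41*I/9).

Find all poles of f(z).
The singularities of f are the zeros of the denominator. Factoring,
  z^4 + 7*z^3/6 - 5*I*z^3/3 - 5*z^2/6 - 53*I*z^2/18 + 82*z/9 + 11*I*z - 41/9 - 41*I/9 = (z - 1 + I)*(z - 1/2)*(z + 3 + I/3)*(z - 1/3 - 3*I)
so the candidates are z = 1 - I, z = 1/2, z = -3 - I/3, z = 1/3 + 3*I.

Check the numerator P(z) = 3*z^2 + z + 1 at each one:
  P(1 - I) = 2 - 7*I ≠ 0, so z = 1 - I is a (simple) pole.
  P(1/2) = 9/4 ≠ 0, so z = 1/2 is a (simple) pole.
  P(-3 - I/3) = 74/3 + 17*I/3 ≠ 0, so z = -3 - I/3 is a (simple) pole.
  P(1/3 + 3*I) = -76/3 + 9*I ≠ 0, so z = 1/3 + 3*I is a (simple) pole.

Poles of f: {-3 - I/3, 1/3 + 3*I, 1/2, 1 - I}

Final answer: {-3 - I/3, 1/3 + 3*I, 1/2, 1 - I}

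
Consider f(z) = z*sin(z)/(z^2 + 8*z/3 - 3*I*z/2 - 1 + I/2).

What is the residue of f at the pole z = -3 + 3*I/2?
Write f(z) = P(z)/Q(z) with P(z) = z*sin(z) and Q(z) = z^2 + 8*z/3 - 3*I*z/2 - 1 + I/2.
The denominator factors as Q(z) = (z - 1/3)*(z + 3 - 3*I/2), so z = -3 + 3*I/2 is a simple zero of Q and P is analytic there; z = -3 + 3*I/2 is therefore a simple pole and
  Res(f, z₀) = P(z₀)/Q'(z₀).

Q'(z) = 2*z + 8/3 - 3*I/2, so Q'(-3 + 3*I/2) = -10/3 + 3*I/2.
P(-3 + 3*I/2) = (3 - 3*I/2)*sin(3 - 3*I/2).

Res(f, -3 + 3*I/2) = ((3 - 3*I/2)*sin(3 - 3*I/2))/(-10/3 + 3*I/2) = (-441/481 + 18*I/481)*sin(3 - 3*I/2)

Final answer: (-441/481 + 18*I/481)*sin(3 - 3*I/2)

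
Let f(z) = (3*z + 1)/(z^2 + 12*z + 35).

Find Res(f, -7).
Write f(z) = P(z)/Q(z) with P(z) = 3*z + 1 and Q(z) = z^2 + 12*z + 35.
The denominator factors as Q(z) = (z + 5)*(z + 7), so z = -7 is a simple zero of Q and P is analytic there; z = -7 is therefore a simple pole and
  Res(f, z₀) = P(z₀)/Q'(z₀).

Q'(z) = 2*z + 12, so Q'(-7) = -2.
P(-7) = -20.

Res(f, -7) = (-20)/(-2) = 10

Final answer: 10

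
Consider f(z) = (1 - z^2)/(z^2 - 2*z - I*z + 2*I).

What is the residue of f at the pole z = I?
-4/5 - 2*I/5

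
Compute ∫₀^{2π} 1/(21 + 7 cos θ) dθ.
sqrt(2)*pi/14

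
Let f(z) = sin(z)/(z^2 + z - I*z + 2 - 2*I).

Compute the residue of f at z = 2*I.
Write f(z) = P(z)/Q(z) with P(z) = sin(z) and Q(z) = z^2 + z - I*z + 2 - 2*I.
The denominator factors as Q(z) = (z + 1 + I)*(z - 2*I), so z = 2*I is a simple zero of Q and P is analytic there; z = 2*I is therefore a simple pole and
  Res(f, z₀) = P(z₀)/Q'(z₀).

Q'(z) = 2*z + 1 - I, so Q'(2*I) = 1 + 3*I.
P(2*I) = I*sinh(2).

Res(f, 2*I) = (I*sinh(2))/(1 + 3*I) = (3/10 + I/10)*sinh(2)

Final answer: (3/10 + I/10)*sinh(2)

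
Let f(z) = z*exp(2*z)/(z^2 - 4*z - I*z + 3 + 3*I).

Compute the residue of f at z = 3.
Write f(z) = P(z)/Q(z) with P(z) = z*exp(2*z) and Q(z) = z^2 - 4*z - I*z + 3 + 3*I.
The denominator factors as Q(z) = (z - 1 - I)*(z - 3), so z = 3 is a simple zero of Q and P is analytic there; z = 3 is therefore a simple pole and
  Res(f, z₀) = P(z₀)/Q'(z₀).

Q'(z) = 2*z - 4 - I, so Q'(3) = 2 - I.
P(3) = 3*exp(6).

Res(f, 3) = (3*exp(6))/(2 - I) = (6/5 + 3*I/5)*exp(6)

Final answer: (6/5 + 3*I/5)*exp(6)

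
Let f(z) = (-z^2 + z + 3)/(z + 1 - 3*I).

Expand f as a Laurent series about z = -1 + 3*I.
Put w = z - (-1 + 3*I), i.e. z = w - 1 + 3*I. The denominator is w, so it suffices to rewrite the numerator in powers of w.

P(z) = -z^2 + z + 3
P(w - 1 + 3*I) = 10 + 9*I + (3 - 6*I)*w - w^2

Dividing each term by w:
  f = (10 + 9*I)/w + 3 - 6*I - w

Substituting back w = z + 1 - 3*I:
  f(z) = (10 + 9*I)/(z + 1 - 3*I) + 3 - 6*I - (z + 1 - 3*I)

The series is finite because the numerator is a polynomial; the negative powers form the principal part, and the coefficient of 1/(z + 1 - 3*I) gives Res(f, -1 + 3*I) = 10 + 9*I.

Final answer: (10 + 9*I)/(z + 1 - 3*I) + 3 - 6*I - (z + 1 - 3*I)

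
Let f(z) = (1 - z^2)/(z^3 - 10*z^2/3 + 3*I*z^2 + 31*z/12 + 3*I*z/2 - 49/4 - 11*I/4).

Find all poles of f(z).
{-2/3 + 3*I/2, 1 - 3*I/2, 3 - 3*I}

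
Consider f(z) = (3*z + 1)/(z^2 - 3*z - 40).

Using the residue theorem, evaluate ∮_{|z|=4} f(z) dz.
By the residue theorem, ∮_C f(z) dz = 2πi · (sum of the residues of f at the poles inside |z| = 4).

The denominator factors as (z + 5)*(z - 8), so the singularities of f are simple poles at z = -5, z = 8.
  |-5|² = 25 > 16 = 4², so this pole is outside the contour.
  |8|² = 64 > 16 = 4², so this pole is outside the contour.

No pole lies inside the contour, so f is analytic on and inside C and the integral is 0 (Cauchy's theorem).

Final answer: 0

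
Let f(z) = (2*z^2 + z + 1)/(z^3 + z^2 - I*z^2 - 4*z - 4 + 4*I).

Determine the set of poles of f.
The singularities of f are the zeros of the denominator. Factoring,
  z^3 + z^2 - I*z^2 - 4*z - 4 + 4*I = (z + 2)*(z - 2)*(z + 1 - I)
so the candidates are z = -2, z = 2, z = -1 + I.

Check the numerator P(z) = 2*z^2 + z + 1 at each one:
  P(-2) = 7 ≠ 0, so z = -2 is a (simple) pole.
  P(2) = 11 ≠ 0, so z = 2 is a (simple) pole.
  P(-1 + I) = -3*I ≠ 0, so z = -1 + I is a (simple) pole.

Poles of f: {-2, -1 + I, 2}

Final answer: {-2, -1 + I, 2}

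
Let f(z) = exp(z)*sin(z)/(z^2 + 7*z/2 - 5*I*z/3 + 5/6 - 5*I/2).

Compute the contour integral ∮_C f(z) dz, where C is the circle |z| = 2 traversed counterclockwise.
pi*(24/229 - 180*I/229)*exp(-1/2 + 2*I/3)*sin(1/2 - 2*I/3)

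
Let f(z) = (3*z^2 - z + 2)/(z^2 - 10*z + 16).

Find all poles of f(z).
{2, 8}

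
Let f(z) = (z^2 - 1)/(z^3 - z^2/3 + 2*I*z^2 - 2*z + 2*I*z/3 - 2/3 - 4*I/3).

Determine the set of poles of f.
The singularities of f are the zeros of the denominator. Factoring,
  z^3 - z^2/3 + 2*I*z^2 - 2*z + 2*I*z/3 - 2/3 - 4*I/3 = (z - 1 + I)*(z + 1)*(z - 1/3 + I)
so the candidates are z = 1 - I, z = -1, z = 1/3 - I.

Check the numerator P(z) = z^2 - 1 at each one:
  P(1 - I) = -1 - 2*I ≠ 0, so z = 1 - I is a (simple) pole.
  P(-1) = 0, so the factor (z + 1) cancels and z = -1 is only a removable singularity, not a pole.
  P(1/3 - I) = -17/9 - 2*I/3 ≠ 0, so z = 1/3 - I is a (simple) pole.

Poles of f: {1/3 - I, 1 - I}

Final answer: {1/3 - I, 1 - I}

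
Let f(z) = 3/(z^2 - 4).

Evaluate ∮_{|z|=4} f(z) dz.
0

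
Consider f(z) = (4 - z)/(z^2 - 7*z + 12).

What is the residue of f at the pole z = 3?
-1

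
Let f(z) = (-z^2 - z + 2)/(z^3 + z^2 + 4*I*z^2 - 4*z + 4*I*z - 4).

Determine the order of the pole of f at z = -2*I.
Factor the denominator:
  z^3 + z^2 + 4*I*z^2 - 4*z + 4*I*z - 4 = (z + 2*I)^2*(z + 1)

The numerator P(z) = -z^2 - z + 2 has P(-2*I) = 6 + 2*I ≠ 0, so no factor of (z + 2*I) cancels.
Near z = -2*I we can therefore write f(z) = g(z)/(z + 2*I)^2 with g analytic at -2*I and g(-2*I) ≠ 0 (g is the numerator divided by the remaining denominator factors).

Hence z = -2*I is a pole of order 2.

Final answer: 2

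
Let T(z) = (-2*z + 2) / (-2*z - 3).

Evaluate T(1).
0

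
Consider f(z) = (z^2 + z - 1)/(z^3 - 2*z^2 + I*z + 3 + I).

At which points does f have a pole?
{-1, 1 + I, 2 - I}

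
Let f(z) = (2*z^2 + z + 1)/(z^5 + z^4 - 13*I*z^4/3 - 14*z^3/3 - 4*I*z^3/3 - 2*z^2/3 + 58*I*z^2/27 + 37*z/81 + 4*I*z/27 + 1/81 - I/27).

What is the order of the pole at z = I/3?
Factor the denominator:
  z^5 + z^4 - 13*I*z^4/3 - 14*z^3/3 - 4*I*z^3/3 - 2*z^2/3 + 58*I*z^2/27 + 37*z/81 + 4*I*z/27 + 1/81 - I/27 = (z - I/3)^4*(z + 1 - 3*I)

The numerator P(z) = 2*z^2 + z + 1 has P(I/3) = 7/9 + I/3 ≠ 0, so no factor of (z - I/3) cancels.
Near z = I/3 we can therefore write f(z) = g(z)/(z - I/3)^4 with g analytic at I/3 and g(I/3) ≠ 0 (g is the numerator divided by the remaining denominator factors).

Hence z = I/3 is a pole of order 4.

Final answer: 4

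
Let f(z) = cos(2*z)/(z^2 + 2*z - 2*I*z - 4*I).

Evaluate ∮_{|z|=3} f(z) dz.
By the residue theorem, ∮_C f(z) dz = 2πi · (sum of the residues of f at the poles inside |z| = 3).

The denominator factors as (z + 2)*(z - 2*I), so the singularities of f are simple poles at z = -2, z = 2*I.
  |-2|² = 4 < 9 = 3², so this pole is inside the contour.
  |2*I|² = 4 < 9 = 3², so this pole is inside the contour.

With P(z) = cos(2*z) and Q(z) = z^2 + 2*z - 2*I*z - 4*I, each pole is simple, so Res(f, z₀) = P(z₀)/Q'(z₀) with Q'(z) = 2*z + 2 - 2*I.
  Res(f, -2) = P(-2)/Q'(-2) = (cos(4))/(-2 - 2*I) = (-1/4 + I/4)*cos(4)
  Res(f, 2*I) = P(2*I)/Q'(2*I) = (cosh(4))/(2 + 2*I) = (1/4 - I/4)*cosh(4)

Sum of residues inside C: (1/4 - I/4)*cosh(4) + (-1/4 + I/4)*cos(4)
∮_C f(z) dz = 2πi · ((1/4 - I/4)*cosh(4) + (-1/4 + I/4)*cos(4)) = pi*(-1/2 - I/2)*cos(4) + pi*(1/2 + I/2)*cosh(4)

Final answer: pi*(-1/2 - I/2)*cos(4) + pi*(1/2 + I/2)*cosh(4)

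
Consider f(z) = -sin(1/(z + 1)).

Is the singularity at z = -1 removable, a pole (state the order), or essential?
Let u = z + 1. Then
  sin(1/u) = Σ_{k≥0} (-1)^k (1)^(2k+1)/((2k+1)!·u^(2k+1)) = 1/u - 1/(6*u^3) + 1/(120*u^5) + ...
which has infinitely many negative powers of u, so sin(1/(z + 1)) has an essential singularity at z = -1.
So the singularity is essential.

Final answer: essential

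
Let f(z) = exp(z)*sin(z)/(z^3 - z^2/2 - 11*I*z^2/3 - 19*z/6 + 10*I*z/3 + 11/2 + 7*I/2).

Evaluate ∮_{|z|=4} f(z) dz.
By the residue theorem, ∮_C f(z) dz = 2πi · (sum of the residues of f at the poles inside |z| = 4).

The denominator factors as (z - 3*I)*(z + 1 - I)*(z - 3/2 + I/3), so the singularities of f are simple poles at z = 3*I, z = -1 + I, z = 3/2 - I/3.
  |3*I|² = 9 < 16 = 4², so this pole is inside the contour.
  |-1 + I|² = 2 < 16 = 4², so this pole is inside the contour.
  |3/2 - I/3|² = 85/36 < 16 = 4², so this pole is inside the contour.

With P(z) = exp(z)*sin(z) and Q(z) = z^3 - z^2/2 - 11*I*z^2/3 - 19*z/6 + 10*I*z/3 + 11/2 + 7*I/2, each pole is simple, so Res(f, z₀) = P(z₀)/Q'(z₀) with Q'(z) = 3*z^2 - z - 22*I*z/3 - 19/6 + 10*I/3.
  Res(f, 3*I) = P(3*I)/Q'(3*I) = (I*exp(3*I)*sinh(3))/(-49/6 + I/3) = (12/2405 - 294*I/2405)*exp(3*I)*sinh(3)
  Res(f, -1 + I) = P(-1 + I)/Q'(-1 + I) = (-exp(-1 + I)*sin(1 - I))/(31/6 + 11*I/3) = (-186/1445 + 132*I/1445)*exp(-1 + I)*sin(1 - I)
  Res(f, 3/2 - I/3) = P(3/2 - I/3)/Q'(3/2 - I/3) = (exp(3/2 - I/3)*sin(3/2 - I/3))/(-25/36 - 31*I/3) = (-900/139009 + 13392*I/139009)*exp(3/2 - I/3)*sin(3/2 - I/3)

Sum of residues inside C: (-186/1445 + 132*I/1445)*exp(-1 + I)*sin(1 - I) + (-900/139009 + 13392*I/139009)*exp(3/2 - I/3)*sin(3/2 - I/3) + (12/2405 - 294*I/2405)*exp(3*I)*sinh(3)
∮_C f(z) dz = 2πi · ((-186/1445 + 132*I/1445)*exp(-1 + I)*sin(1 - I) + (-900/139009 + 13392*I/139009)*exp(3/2 - I/3)*sin(3/2 - I/3) + (12/2405 - 294*I/2405)*exp(3*I)*sinh(3)) = pi*(-264/1445 - 372*I/1445)*exp(-1 + I)*sin(1 - I) + pi*(588/2405 + 24*I/2405)*exp(3*I)*sinh(3) + pi*(-26784/139009 - 1800*I/139009)*exp(3/2 - I/3)*sin(3/2 - I/3)

Final answer: pi*(-264/1445 - 372*I/1445)*exp(-1 + I)*sin(1 - I) + pi*(588/2405 + 24*I/2405)*exp(3*I)*sinh(3) + pi*(-26784/139009 - 1800*I/139009)*exp(3/2 - I/3)*sin(3/2 - I/3)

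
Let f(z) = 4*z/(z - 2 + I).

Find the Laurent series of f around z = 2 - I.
Put w = z - (2 - I), i.e. z = w + 2 - I. The denominator is w, so it suffices to rewrite the numerator in powers of w.

P(z) = 4*z
P(w + 2 - I) = 8 - 4*I + 4*w

Dividing each term by w:
  f = (8 - 4*I)/w + 4

Substituting back w = z - 2 + I:
  f(z) = (8 - 4*I)/(z - 2 + I) + 4

The series is finite because the numerator is a polynomial; the negative powers form the principal part, and the coefficient of 1/(z - 2 + I) gives Res(f, 2 - I) = 8 - 4*I.

Final answer: (8 - 4*I)/(z - 2 + I) + 4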